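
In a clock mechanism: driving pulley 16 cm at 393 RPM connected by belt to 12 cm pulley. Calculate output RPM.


Given: D1 = 16 cm, w1 = 393 RPM, D2 = 12 cm
Using D1*w1 = D2*w2
w2 = D1*w1 / D2
w2 = 16*393 / 12
w2 = 6288 / 12
w2 = 524 RPM

524 RPM


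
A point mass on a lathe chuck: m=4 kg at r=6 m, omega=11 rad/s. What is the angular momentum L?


Given: m = 4 kg, r = 6 m, omega = 11 rad/s
For a point mass: I = m*r^2
I = 4*6^2 = 4*36 = 144
L = I*omega = 144*11
L = 1584 kg*m^2/s

1584 kg*m^2/s


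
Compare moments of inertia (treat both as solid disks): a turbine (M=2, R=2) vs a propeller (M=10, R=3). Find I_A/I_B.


Given: M1=2 kg, R1=2 m, M2=10 kg, R2=3 m
For a disk: I = (1/2)*M*R^2, so I_A/I_B = (M1*R1^2)/(M2*R2^2)
M1*R1^2 = 2*4 = 8
M2*R2^2 = 10*9 = 90
I_A/I_B = 8/90 = 4/45

4/45


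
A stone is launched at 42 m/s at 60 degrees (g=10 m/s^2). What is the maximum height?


Given: v0 = 42 m/s, theta = 60 deg, g = 10 m/s^2
sin^2(60) = 3/4
Using H = v0^2 * sin^2(theta) / (2*g)
H = 42^2 * 3/4 / (2*10)
H = 1764 * 3/4 / 20
H = 1323 / 20
H = 1323/20 m

1323/20 m


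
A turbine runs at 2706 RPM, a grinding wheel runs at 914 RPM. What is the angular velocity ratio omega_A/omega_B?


Given: RPM_A = 2706, RPM_B = 914
omega = 2*pi*RPM/60, so omega_A/omega_B = RPM_A / RPM_B
omega_A/omega_B = 2706 / 914
omega_A/omega_B = 1353/457

1353/457


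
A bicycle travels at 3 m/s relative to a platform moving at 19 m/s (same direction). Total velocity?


Given: object velocity = 3 m/s, platform velocity = 19 m/s (same direction)
Using classical velocity addition: v_total = v_object + v_platform
v_total = 3 + 19
v_total = 22 m/s

22 m/s


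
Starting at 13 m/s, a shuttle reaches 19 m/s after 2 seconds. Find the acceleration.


Given: initial velocity v0 = 13 m/s, final velocity v = 19 m/s, time t = 2 s
Using a = (v - v0) / t
a = (19 - 13) / 2
a = 6 / 2
a = 3 m/s^2

3 m/s^2


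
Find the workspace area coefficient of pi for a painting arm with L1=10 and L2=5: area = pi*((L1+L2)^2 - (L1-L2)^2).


Given: L1 = 10, L2 = 5
(L1+L2)^2 = (15)^2 = 225
(L1-L2)^2 = (5)^2 = 25
Difference = 225 - 25 = 200
This equals 4*L1*L2 = 4*10*5 = 200
Workspace area = 200*pi

200


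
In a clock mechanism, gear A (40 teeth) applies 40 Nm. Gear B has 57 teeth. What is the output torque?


Given: N1 = 40, N2 = 57, T1 = 40 Nm
Using T2/T1 = N2/N1
T2 = T1 * N2 / N1
T2 = 40 * 57 / 40
T2 = 2280 / 40
T2 = 57 Nm

57 Nm


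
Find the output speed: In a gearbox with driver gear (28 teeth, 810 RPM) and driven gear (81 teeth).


Given: N1 = 28 teeth, w1 = 810 RPM, N2 = 81 teeth
Using N1*w1 = N2*w2
w2 = N1*w1 / N2
w2 = 28*810 / 81
w2 = 22680 / 81
w2 = 280 RPM

280 RPM


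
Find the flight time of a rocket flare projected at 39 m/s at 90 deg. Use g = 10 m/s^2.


Given: v0 = 39 m/s, theta = 90 deg, g = 10 m/s^2
sin(90) = 1
Using T = 2*v0*sin(theta) / g
T = 2*39*1 / 10
T = 78 / 10
T = 39/5 s

39/5 s


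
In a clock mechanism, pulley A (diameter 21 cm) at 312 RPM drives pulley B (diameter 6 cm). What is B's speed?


Given: D1 = 21 cm, w1 = 312 RPM, D2 = 6 cm
Using D1*w1 = D2*w2
w2 = D1*w1 / D2
w2 = 21*312 / 6
w2 = 6552 / 6
w2 = 1092 RPM

1092 RPM


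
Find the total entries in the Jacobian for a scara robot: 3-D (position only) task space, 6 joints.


Given: task space dimension = 3, joints = 6
Jacobian is a 3 x 6 matrix
Total entries = rows * columns
Total = 3 * 6
Total = 18

18


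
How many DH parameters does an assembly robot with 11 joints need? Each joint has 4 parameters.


Given: 11 joints, 4 DH parameters per joint (d, theta, a, alpha)
Total DH parameters = number_of_joints * 4
Total = 11 * 4
Total = 44

44


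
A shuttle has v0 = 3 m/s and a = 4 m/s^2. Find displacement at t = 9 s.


Given: v0 = 3 m/s, a = 4 m/s^2, t = 9 s
Using s = v0*t + (1/2)*a*t^2
s = 3*9 + (1/2)*4*9^2
s = 27 + (1/2)*324
s = 27 + 162
s = 189

189 m


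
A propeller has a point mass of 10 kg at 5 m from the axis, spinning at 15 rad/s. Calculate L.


Given: m = 10 kg, r = 5 m, omega = 15 rad/s
For a point mass: I = m*r^2
I = 10*5^2 = 10*25 = 250
L = I*omega = 250*15
L = 3750 kg*m^2/s

3750 kg*m^2/s


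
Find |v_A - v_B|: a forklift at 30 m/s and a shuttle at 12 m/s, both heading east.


Given: v_A = 30 m/s east, v_B = 12 m/s east
Both move in the same direction; relative speed = |v_A - v_B|
|30 - 12| = |18|
= 18 m/s

18 m/s


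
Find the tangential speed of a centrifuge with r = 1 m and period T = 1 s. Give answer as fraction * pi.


Given: radius r = 1 m, period T = 1 s
Using v = 2*pi*r / T
v = 2*pi*1 / 1
v = 2*pi / 1
v = 2*pi m/s

2*pi m/s


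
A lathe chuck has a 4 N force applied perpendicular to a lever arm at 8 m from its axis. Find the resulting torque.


Given: F = 4 N, r = 8 m, angle = 90 deg (perpendicular)
Using tau = F * r * sin(90)
sin(90) = 1
tau = 4 * 8 * 1
tau = 32 Nm

32 Nm


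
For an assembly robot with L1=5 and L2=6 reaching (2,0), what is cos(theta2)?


Given: L1 = 5, L2 = 6, target (x, y) = (2, 0)
Using cos(theta2) = (x^2 + y^2 - L1^2 - L2^2) / (2*L1*L2)
x^2 + y^2 = 2^2 + 0 = 4
L1^2 + L2^2 = 25 + 36 = 61
Numerator = 4 - 61 = -57
Denominator = 2*5*6 = 60
cos(theta2) = -57/60 = -19/20

-19/20


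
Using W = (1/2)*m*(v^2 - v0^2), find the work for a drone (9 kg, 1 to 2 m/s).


Given: m = 9 kg, v0 = 1 m/s, v = 2 m/s
Using W = (1/2)*m*(v^2 - v0^2)
v^2 = 2^2 = 4
v0^2 = 1^2 = 1
v^2 - v0^2 = 4 - 1 = 3
W = (1/2)*9*3 = 27/2 J

27/2 J


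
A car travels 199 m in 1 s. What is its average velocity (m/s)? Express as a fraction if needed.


Given: distance d = 199 m, time t = 1 s
Using v = d / t
v = 199 / 1
v = 199 m/s

199 m/s


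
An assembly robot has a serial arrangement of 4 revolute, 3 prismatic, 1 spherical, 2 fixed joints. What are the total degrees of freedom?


Given: serial robot with 4 revolute, 3 prismatic, 1 spherical, 2 fixed joints
DOF contribution per joint type: revolute=1, prismatic=1, spherical=3, fixed=0
DOF = 4*1 + 3*1 + 1*3 + 2*0
DOF = 10

10


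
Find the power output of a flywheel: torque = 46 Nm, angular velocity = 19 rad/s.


Given: tau = 46 Nm, omega = 19 rad/s
Using P = tau * omega
P = 46 * 19
P = 874 W

874 W


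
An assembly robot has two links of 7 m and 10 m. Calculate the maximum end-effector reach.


Given: L1 = 7 m, L2 = 10 m
For a 2-link planar arm, max reach = L1 + L2 (fully extended)
Max reach = 7 + 10
Max reach = 17 m

17 m


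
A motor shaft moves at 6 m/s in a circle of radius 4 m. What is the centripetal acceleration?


Given: v = 6 m/s, r = 4 m
Using a_c = v^2 / r
a_c = 6^2 / 4
a_c = 36 / 4
a_c = 9 m/s^2

9 m/s^2


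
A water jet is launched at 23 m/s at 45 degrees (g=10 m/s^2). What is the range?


Given: v0 = 23 m/s, theta = 45 deg, g = 10 m/s^2
sin(2*45) = sin(90) = 1
Using R = v0^2 * sin(2*theta) / g
R = 23^2 * 1 / 10
R = 529 / 10
R = 529/10 m

529/10 m


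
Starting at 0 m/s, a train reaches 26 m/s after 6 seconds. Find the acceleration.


Given: initial velocity v0 = 0 m/s, final velocity v = 26 m/s, time t = 6 s
Using a = (v - v0) / t
a = (26 - 0) / 6
a = 26 / 6
a = 13/3 m/s^2

13/3 m/s^2


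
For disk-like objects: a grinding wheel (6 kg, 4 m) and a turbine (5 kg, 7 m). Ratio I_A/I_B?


Given: M1=6 kg, R1=4 m, M2=5 kg, R2=7 m
For a disk: I = (1/2)*M*R^2, so I_A/I_B = (M1*R1^2)/(M2*R2^2)
M1*R1^2 = 6*16 = 96
M2*R2^2 = 5*49 = 245
I_A/I_B = 96/245 = 96/245

96/245


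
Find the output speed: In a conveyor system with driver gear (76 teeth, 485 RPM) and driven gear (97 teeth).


Given: N1 = 76 teeth, w1 = 485 RPM, N2 = 97 teeth
Using N1*w1 = N2*w2
w2 = N1*w1 / N2
w2 = 76*485 / 97
w2 = 36860 / 97
w2 = 380 RPM

380 RPM


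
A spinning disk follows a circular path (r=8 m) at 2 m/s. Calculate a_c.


Given: v = 2 m/s, r = 8 m
Using a_c = v^2 / r
a_c = 2^2 / 8
a_c = 4 / 8
a_c = 1/2 m/s^2

1/2 m/s^2


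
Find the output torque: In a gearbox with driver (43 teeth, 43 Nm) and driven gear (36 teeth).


Given: N1 = 43, N2 = 36, T1 = 43 Nm
Using T2/T1 = N2/N1
T2 = T1 * N2 / N1
T2 = 43 * 36 / 43
T2 = 1548 / 43
T2 = 36 Nm

36 Nm


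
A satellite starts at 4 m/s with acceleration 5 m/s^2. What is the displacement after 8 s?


Given: v0 = 4 m/s, a = 5 m/s^2, t = 8 s
Using s = v0*t + (1/2)*a*t^2
s = 4*8 + (1/2)*5*8^2
s = 32 + (1/2)*320
s = 32 + 160
s = 192

192 m


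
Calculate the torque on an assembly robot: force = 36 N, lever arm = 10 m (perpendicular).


Given: F = 36 N, r = 10 m, angle = 90 deg (perpendicular)
Using tau = F * r * sin(90)
sin(90) = 1
tau = 36 * 10 * 1
tau = 360 Nm

360 Nm


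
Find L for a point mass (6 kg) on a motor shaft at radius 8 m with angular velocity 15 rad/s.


Given: m = 6 kg, r = 8 m, omega = 15 rad/s
For a point mass: I = m*r^2
I = 6*8^2 = 6*64 = 384
L = I*omega = 384*15
L = 5760 kg*m^2/s

5760 kg*m^2/s


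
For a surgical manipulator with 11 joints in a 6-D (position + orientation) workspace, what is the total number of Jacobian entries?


Given: task space dimension = 6, joints = 11
Jacobian is a 6 x 11 matrix
Total entries = rows * columns
Total = 6 * 11
Total = 66

66


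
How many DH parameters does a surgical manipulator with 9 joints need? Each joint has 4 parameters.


Given: 9 joints, 4 DH parameters per joint (d, theta, a, alpha)
Total DH parameters = number_of_joints * 4
Total = 9 * 4
Total = 36

36


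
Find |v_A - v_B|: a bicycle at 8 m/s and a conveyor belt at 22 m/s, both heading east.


Given: v_A = 8 m/s east, v_B = 22 m/s east
Both move in the same direction; relative speed = |v_A - v_B|
|8 - 22| = |-14|
= 14 m/s

14 m/s


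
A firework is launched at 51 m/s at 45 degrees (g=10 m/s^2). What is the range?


Given: v0 = 51 m/s, theta = 45 deg, g = 10 m/s^2
sin(2*45) = sin(90) = 1
Using R = v0^2 * sin(2*theta) / g
R = 51^2 * 1 / 10
R = 2601 / 10
R = 2601/10 m

2601/10 m


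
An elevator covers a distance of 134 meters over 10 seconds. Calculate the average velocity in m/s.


Given: distance d = 134 m, time t = 10 s
Using v = d / t
v = 134 / 10
v = 67/5 m/s

67/5 m/s


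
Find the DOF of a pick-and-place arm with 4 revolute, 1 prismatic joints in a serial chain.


Given: serial robot with 4 revolute, 1 prismatic joints
DOF contribution per joint type: revolute=1, prismatic=1, spherical=3, fixed=0
DOF = 4*1 + 1*1
DOF = 5

5


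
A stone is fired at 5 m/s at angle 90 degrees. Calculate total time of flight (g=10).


Given: v0 = 5 m/s, theta = 90 deg, g = 10 m/s^2
sin(90) = 1
Using T = 2*v0*sin(theta) / g
T = 2*5*1 / 10
T = 10 / 10
T = 1 s

1 s


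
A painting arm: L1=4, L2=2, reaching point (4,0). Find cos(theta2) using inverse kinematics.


Given: L1 = 4, L2 = 2, target (x, y) = (4, 0)
Using cos(theta2) = (x^2 + y^2 - L1^2 - L2^2) / (2*L1*L2)
x^2 + y^2 = 4^2 + 0 = 16
L1^2 + L2^2 = 16 + 4 = 20
Numerator = 16 - 20 = -4
Denominator = 2*4*2 = 16
cos(theta2) = -4/16 = -1/4

-1/4


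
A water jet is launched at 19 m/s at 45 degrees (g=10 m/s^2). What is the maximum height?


Given: v0 = 19 m/s, theta = 45 deg, g = 10 m/s^2
sin^2(45) = 1/2
Using H = v0^2 * sin^2(theta) / (2*g)
H = 19^2 * 1/2 / (2*10)
H = 361 * 1/2 / 20
H = 361/2 / 20
H = 361/40 m

361/40 m


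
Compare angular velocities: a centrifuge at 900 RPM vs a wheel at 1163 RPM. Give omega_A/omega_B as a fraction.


Given: RPM_A = 900, RPM_B = 1163
omega = 2*pi*RPM/60, so omega_A/omega_B = RPM_A / RPM_B
omega_A/omega_B = 900 / 1163
omega_A/omega_B = 900/1163

900/1163


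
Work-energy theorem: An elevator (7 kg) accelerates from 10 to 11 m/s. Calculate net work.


Given: m = 7 kg, v0 = 10 m/s, v = 11 m/s
Using W = (1/2)*m*(v^2 - v0^2)
v^2 = 11^2 = 121
v0^2 = 10^2 = 100
v^2 - v0^2 = 121 - 100 = 21
W = (1/2)*7*21 = 147/2 J

147/2 J


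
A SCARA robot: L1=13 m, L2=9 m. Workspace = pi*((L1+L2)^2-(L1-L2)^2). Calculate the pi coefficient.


Given: L1 = 13, L2 = 9
(L1+L2)^2 = (22)^2 = 484
(L1-L2)^2 = (4)^2 = 16
Difference = 484 - 16 = 468
This equals 4*L1*L2 = 4*13*9 = 468
Workspace area = 468*pi

468


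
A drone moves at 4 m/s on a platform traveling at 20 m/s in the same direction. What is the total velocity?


Given: object velocity = 4 m/s, platform velocity = 20 m/s (same direction)
Using classical velocity addition: v_total = v_object + v_platform
v_total = 4 + 20
v_total = 24 m/s

24 m/s


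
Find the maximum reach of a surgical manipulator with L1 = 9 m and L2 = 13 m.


Given: L1 = 9 m, L2 = 13 m
For a 2-link planar arm, max reach = L1 + L2 (fully extended)
Max reach = 9 + 13
Max reach = 22 m

22 m


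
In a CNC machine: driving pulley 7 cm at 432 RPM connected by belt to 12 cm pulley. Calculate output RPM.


Given: D1 = 7 cm, w1 = 432 RPM, D2 = 12 cm
Using D1*w1 = D2*w2
w2 = D1*w1 / D2
w2 = 7*432 / 12
w2 = 3024 / 12
w2 = 252 RPM

252 RPM


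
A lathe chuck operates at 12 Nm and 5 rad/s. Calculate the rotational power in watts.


Given: tau = 12 Nm, omega = 5 rad/s
Using P = tau * omega
P = 12 * 5
P = 60 W

60 W


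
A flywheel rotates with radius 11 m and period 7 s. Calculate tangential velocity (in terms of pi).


Given: radius r = 11 m, period T = 7 s
Using v = 2*pi*r / T
v = 2*pi*11 / 7
v = 22*pi / 7
v = 22/7*pi m/s

22/7*pi m/s


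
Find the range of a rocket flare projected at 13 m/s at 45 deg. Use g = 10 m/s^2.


Given: v0 = 13 m/s, theta = 45 deg, g = 10 m/s^2
sin(2*45) = sin(90) = 1
Using R = v0^2 * sin(2*theta) / g
R = 13^2 * 1 / 10
R = 169 / 10
R = 169/10 m

169/10 m


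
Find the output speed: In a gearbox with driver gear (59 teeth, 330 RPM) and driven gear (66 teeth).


Given: N1 = 59 teeth, w1 = 330 RPM, N2 = 66 teeth
Using N1*w1 = N2*w2
w2 = N1*w1 / N2
w2 = 59*330 / 66
w2 = 19470 / 66
w2 = 295 RPM

295 RPM


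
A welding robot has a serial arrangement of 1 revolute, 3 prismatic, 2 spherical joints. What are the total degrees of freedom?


Given: serial robot with 1 revolute, 3 prismatic, 2 spherical joints
DOF contribution per joint type: revolute=1, prismatic=1, spherical=3, fixed=0
DOF = 1*1 + 3*1 + 2*3
DOF = 10

10


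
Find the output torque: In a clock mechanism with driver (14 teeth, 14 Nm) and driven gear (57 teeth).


Given: N1 = 14, N2 = 57, T1 = 14 Nm
Using T2/T1 = N2/N1
T2 = T1 * N2 / N1
T2 = 14 * 57 / 14
T2 = 798 / 14
T2 = 57 Nm

57 Nm


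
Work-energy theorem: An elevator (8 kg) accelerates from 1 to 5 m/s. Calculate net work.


Given: m = 8 kg, v0 = 1 m/s, v = 5 m/s
Using W = (1/2)*m*(v^2 - v0^2)
v^2 = 5^2 = 25
v0^2 = 1^2 = 1
v^2 - v0^2 = 25 - 1 = 24
W = (1/2)*8*24 = 96 J

96 J


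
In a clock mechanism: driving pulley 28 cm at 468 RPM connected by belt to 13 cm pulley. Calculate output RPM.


Given: D1 = 28 cm, w1 = 468 RPM, D2 = 13 cm
Using D1*w1 = D2*w2
w2 = D1*w1 / D2
w2 = 28*468 / 13
w2 = 13104 / 13
w2 = 1008 RPM

1008 RPM


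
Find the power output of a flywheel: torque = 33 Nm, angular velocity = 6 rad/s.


Given: tau = 33 Nm, omega = 6 rad/s
Using P = tau * omega
P = 33 * 6
P = 198 W

198 W


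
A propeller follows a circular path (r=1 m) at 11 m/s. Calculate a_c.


Given: v = 11 m/s, r = 1 m
Using a_c = v^2 / r
a_c = 11^2 / 1
a_c = 121 / 1
a_c = 121 m/s^2

121 m/s^2


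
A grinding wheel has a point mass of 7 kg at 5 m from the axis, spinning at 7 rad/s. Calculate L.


Given: m = 7 kg, r = 5 m, omega = 7 rad/s
For a point mass: I = m*r^2
I = 7*5^2 = 7*25 = 175
L = I*omega = 175*7
L = 1225 kg*m^2/s

1225 kg*m^2/s


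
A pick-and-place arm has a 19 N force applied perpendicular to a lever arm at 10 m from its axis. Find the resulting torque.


Given: F = 19 N, r = 10 m, angle = 90 deg (perpendicular)
Using tau = F * r * sin(90)
sin(90) = 1
tau = 19 * 10 * 1
tau = 190 Nm

190 Nm


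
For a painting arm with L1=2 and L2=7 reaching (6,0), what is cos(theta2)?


Given: L1 = 2, L2 = 7, target (x, y) = (6, 0)
Using cos(theta2) = (x^2 + y^2 - L1^2 - L2^2) / (2*L1*L2)
x^2 + y^2 = 6^2 + 0 = 36
L1^2 + L2^2 = 4 + 49 = 53
Numerator = 36 - 53 = -17
Denominator = 2*2*7 = 28
cos(theta2) = -17/28 = -17/28

-17/28


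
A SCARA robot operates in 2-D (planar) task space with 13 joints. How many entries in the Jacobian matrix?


Given: task space dimension = 2, joints = 13
Jacobian is a 2 x 13 matrix
Total entries = rows * columns
Total = 2 * 13
Total = 26

26


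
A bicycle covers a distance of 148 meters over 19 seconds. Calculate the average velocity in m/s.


Given: distance d = 148 m, time t = 19 s
Using v = d / t
v = 148 / 19
v = 148/19 m/s

148/19 m/s


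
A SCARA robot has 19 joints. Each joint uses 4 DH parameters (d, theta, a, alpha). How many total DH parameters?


Given: 19 joints, 4 DH parameters per joint (d, theta, a, alpha)
Total DH parameters = number_of_joints * 4
Total = 19 * 4
Total = 76

76


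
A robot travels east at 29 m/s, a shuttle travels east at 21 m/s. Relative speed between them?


Given: v_A = 29 m/s east, v_B = 21 m/s east
Both move in the same direction; relative speed = |v_A - v_B|
|29 - 21| = |8|
= 8 m/s

8 m/s


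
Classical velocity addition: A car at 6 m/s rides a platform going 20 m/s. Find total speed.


Given: object velocity = 6 m/s, platform velocity = 20 m/s (same direction)
Using classical velocity addition: v_total = v_object + v_platform
v_total = 6 + 20
v_total = 26 m/s

26 m/s


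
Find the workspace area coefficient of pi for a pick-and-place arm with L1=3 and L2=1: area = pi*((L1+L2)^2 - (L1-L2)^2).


Given: L1 = 3, L2 = 1
(L1+L2)^2 = (4)^2 = 16
(L1-L2)^2 = (2)^2 = 4
Difference = 16 - 4 = 12
This equals 4*L1*L2 = 4*3*1 = 12
Workspace area = 12*pi

12


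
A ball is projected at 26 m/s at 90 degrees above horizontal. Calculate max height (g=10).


Given: v0 = 26 m/s, theta = 90 deg, g = 10 m/s^2
sin^2(90) = 1
Using H = v0^2 * sin^2(theta) / (2*g)
H = 26^2 * 1 / (2*10)
H = 676 * 1 / 20
H = 676 / 20
H = 169/5 m

169/5 m


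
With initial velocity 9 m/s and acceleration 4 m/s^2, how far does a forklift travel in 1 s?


Given: v0 = 9 m/s, a = 4 m/s^2, t = 1 s
Using s = v0*t + (1/2)*a*t^2
s = 9*1 + (1/2)*4*1^2
s = 9 + (1/2)*4
s = 9 + 2
s = 11

11 m


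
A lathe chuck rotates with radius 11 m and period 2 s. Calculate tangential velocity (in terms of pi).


Given: radius r = 11 m, period T = 2 s
Using v = 2*pi*r / T
v = 2*pi*11 / 2
v = 22*pi / 2
v = 11*pi m/s

11*pi m/s


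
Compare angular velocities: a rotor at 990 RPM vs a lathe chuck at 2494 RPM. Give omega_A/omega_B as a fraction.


Given: RPM_A = 990, RPM_B = 2494
omega = 2*pi*RPM/60, so omega_A/omega_B = RPM_A / RPM_B
omega_A/omega_B = 990 / 2494
omega_A/omega_B = 495/1247

495/1247


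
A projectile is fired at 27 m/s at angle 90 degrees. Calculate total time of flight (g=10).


Given: v0 = 27 m/s, theta = 90 deg, g = 10 m/s^2
sin(90) = 1
Using T = 2*v0*sin(theta) / g
T = 2*27*1 / 10
T = 54 / 10
T = 27/5 s

27/5 s


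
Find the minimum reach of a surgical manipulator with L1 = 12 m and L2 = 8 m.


Given: L1 = 12 m, L2 = 8 m
For a 2-link planar arm, min reach = |L1 - L2| (second link folded back)
Min reach = |12 - 8|
Min reach = 4 m

4 m


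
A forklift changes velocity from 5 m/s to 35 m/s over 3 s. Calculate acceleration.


Given: initial velocity v0 = 5 m/s, final velocity v = 35 m/s, time t = 3 s
Using a = (v - v0) / t
a = (35 - 5) / 3
a = 30 / 3
a = 10 m/s^2

10 m/s^2


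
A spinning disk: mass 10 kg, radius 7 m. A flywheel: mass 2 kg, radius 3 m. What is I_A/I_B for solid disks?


Given: M1=10 kg, R1=7 m, M2=2 kg, R2=3 m
For a disk: I = (1/2)*M*R^2, so I_A/I_B = (M1*R1^2)/(M2*R2^2)
M1*R1^2 = 10*49 = 490
M2*R2^2 = 2*9 = 18
I_A/I_B = 490/18 = 245/9

245/9


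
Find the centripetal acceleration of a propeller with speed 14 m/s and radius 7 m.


Given: v = 14 m/s, r = 7 m
Using a_c = v^2 / r
a_c = 14^2 / 7
a_c = 196 / 7
a_c = 28 m/s^2

28 m/s^2


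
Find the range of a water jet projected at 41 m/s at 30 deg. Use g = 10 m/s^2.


Given: v0 = 41 m/s, theta = 30 deg, g = 10 m/s^2
sin(2*30) = sin(60) = sqrt(3)/2
Using R = v0^2 * sin(2*theta) / g
R = 41^2 * (sqrt(3)/2) / 10
R = 1681 * sqrt(3) / 20
R = 1681/20*sqrt(3) m

1681/20*sqrt(3) m


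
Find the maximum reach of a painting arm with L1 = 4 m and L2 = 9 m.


Given: L1 = 4 m, L2 = 9 m
For a 2-link planar arm, max reach = L1 + L2 (fully extended)
Max reach = 4 + 9
Max reach = 13 m

13 m


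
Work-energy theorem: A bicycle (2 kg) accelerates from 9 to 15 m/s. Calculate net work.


Given: m = 2 kg, v0 = 9 m/s, v = 15 m/s
Using W = (1/2)*m*(v^2 - v0^2)
v^2 = 15^2 = 225
v0^2 = 9^2 = 81
v^2 - v0^2 = 225 - 81 = 144
W = (1/2)*2*144 = 144 J

144 J


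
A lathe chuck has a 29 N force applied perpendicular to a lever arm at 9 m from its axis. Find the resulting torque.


Given: F = 29 N, r = 9 m, angle = 90 deg (perpendicular)
Using tau = F * r * sin(90)
sin(90) = 1
tau = 29 * 9 * 1
tau = 261 Nm

261 Nm


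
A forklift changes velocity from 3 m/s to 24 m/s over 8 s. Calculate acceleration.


Given: initial velocity v0 = 3 m/s, final velocity v = 24 m/s, time t = 8 s
Using a = (v - v0) / t
a = (24 - 3) / 8
a = 21 / 8
a = 21/8 m/s^2

21/8 m/s^2


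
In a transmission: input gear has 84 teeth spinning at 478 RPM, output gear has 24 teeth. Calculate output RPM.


Given: N1 = 84 teeth, w1 = 478 RPM, N2 = 24 teeth
Using N1*w1 = N2*w2
w2 = N1*w1 / N2
w2 = 84*478 / 24
w2 = 40152 / 24
w2 = 1673 RPM

1673 RPM


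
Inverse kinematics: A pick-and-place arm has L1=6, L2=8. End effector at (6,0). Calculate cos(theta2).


Given: L1 = 6, L2 = 8, target (x, y) = (6, 0)
Using cos(theta2) = (x^2 + y^2 - L1^2 - L2^2) / (2*L1*L2)
x^2 + y^2 = 6^2 + 0 = 36
L1^2 + L2^2 = 36 + 64 = 100
Numerator = 36 - 100 = -64
Denominator = 2*6*8 = 96
cos(theta2) = -64/96 = -2/3

-2/3


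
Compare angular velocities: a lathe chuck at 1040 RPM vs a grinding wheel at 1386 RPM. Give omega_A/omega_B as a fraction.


Given: RPM_A = 1040, RPM_B = 1386
omega = 2*pi*RPM/60, so omega_A/omega_B = RPM_A / RPM_B
omega_A/omega_B = 1040 / 1386
omega_A/omega_B = 520/693

520/693


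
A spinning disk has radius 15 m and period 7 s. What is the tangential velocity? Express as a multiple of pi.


Given: radius r = 15 m, period T = 7 s
Using v = 2*pi*r / T
v = 2*pi*15 / 7
v = 30*pi / 7
v = 30/7*pi m/s

30/7*pi m/s


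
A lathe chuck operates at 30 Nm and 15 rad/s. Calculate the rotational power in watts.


Given: tau = 30 Nm, omega = 15 rad/s
Using P = tau * omega
P = 30 * 15
P = 450 W

450 W


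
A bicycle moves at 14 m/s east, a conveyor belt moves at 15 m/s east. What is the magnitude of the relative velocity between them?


Given: v_A = 14 m/s east, v_B = 15 m/s east
Both move in the same direction; relative speed = |v_A - v_B|
|14 - 15| = |-1|
= 1 m/s

1 m/s


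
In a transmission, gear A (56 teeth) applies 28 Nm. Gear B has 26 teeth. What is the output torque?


Given: N1 = 56, N2 = 26, T1 = 28 Nm
Using T2/T1 = N2/N1
T2 = T1 * N2 / N1
T2 = 28 * 26 / 56
T2 = 728 / 56
T2 = 13 Nm

13 Nm


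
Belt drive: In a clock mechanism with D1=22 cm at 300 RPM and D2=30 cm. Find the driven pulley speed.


Given: D1 = 22 cm, w1 = 300 RPM, D2 = 30 cm
Using D1*w1 = D2*w2
w2 = D1*w1 / D2
w2 = 22*300 / 30
w2 = 6600 / 30
w2 = 220 RPM

220 RPM


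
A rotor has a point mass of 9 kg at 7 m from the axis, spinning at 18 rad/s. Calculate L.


Given: m = 9 kg, r = 7 m, omega = 18 rad/s
For a point mass: I = m*r^2
I = 9*7^2 = 9*49 = 441
L = I*omega = 441*18
L = 7938 kg*m^2/s

7938 kg*m^2/s


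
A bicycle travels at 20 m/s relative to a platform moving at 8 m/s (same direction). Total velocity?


Given: object velocity = 20 m/s, platform velocity = 8 m/s (same direction)
Using classical velocity addition: v_total = v_object + v_platform
v_total = 20 + 8
v_total = 28 m/s

28 m/s


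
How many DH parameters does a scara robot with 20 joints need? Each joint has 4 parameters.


Given: 20 joints, 4 DH parameters per joint (d, theta, a, alpha)
Total DH parameters = number_of_joints * 4
Total = 20 * 4
Total = 80

80


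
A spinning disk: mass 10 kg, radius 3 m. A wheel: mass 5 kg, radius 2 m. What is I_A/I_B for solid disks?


Given: M1=10 kg, R1=3 m, M2=5 kg, R2=2 m
For a disk: I = (1/2)*M*R^2, so I_A/I_B = (M1*R1^2)/(M2*R2^2)
M1*R1^2 = 10*9 = 90
M2*R2^2 = 5*4 = 20
I_A/I_B = 90/20 = 9/2

9/2


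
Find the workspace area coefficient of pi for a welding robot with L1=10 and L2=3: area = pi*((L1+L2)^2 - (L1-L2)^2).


Given: L1 = 10, L2 = 3
(L1+L2)^2 = (13)^2 = 169
(L1-L2)^2 = (7)^2 = 49
Difference = 169 - 49 = 120
This equals 4*L1*L2 = 4*10*3 = 120
Workspace area = 120*pi

120


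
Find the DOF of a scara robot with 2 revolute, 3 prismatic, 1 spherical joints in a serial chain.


Given: serial robot with 2 revolute, 3 prismatic, 1 spherical joints
DOF contribution per joint type: revolute=1, prismatic=1, spherical=3, fixed=0
DOF = 2*1 + 3*1 + 1*3
DOF = 8

8


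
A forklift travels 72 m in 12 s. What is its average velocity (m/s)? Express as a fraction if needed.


Given: distance d = 72 m, time t = 12 s
Using v = d / t
v = 72 / 12
v = 6 m/s

6 m/s


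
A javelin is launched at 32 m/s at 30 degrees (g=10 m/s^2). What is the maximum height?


Given: v0 = 32 m/s, theta = 30 deg, g = 10 m/s^2
sin^2(30) = 1/4
Using H = v0^2 * sin^2(theta) / (2*g)
H = 32^2 * 1/4 / (2*10)
H = 1024 * 1/4 / 20
H = 256 / 20
H = 64/5 m

64/5 m


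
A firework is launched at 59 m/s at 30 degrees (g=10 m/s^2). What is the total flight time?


Given: v0 = 59 m/s, theta = 30 deg, g = 10 m/s^2
sin(30) = 1/2
Using T = 2*v0*sin(theta) / g
T = 2*59*1/2 / 10
T = 59 / 10
T = 59/10 s

59/10 s


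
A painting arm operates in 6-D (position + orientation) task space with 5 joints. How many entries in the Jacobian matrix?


Given: task space dimension = 6, joints = 5
Jacobian is a 6 x 5 matrix
Total entries = rows * columns
Total = 6 * 5
Total = 30

30


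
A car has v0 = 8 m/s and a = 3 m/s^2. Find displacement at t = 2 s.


Given: v0 = 8 m/s, a = 3 m/s^2, t = 2 s
Using s = v0*t + (1/2)*a*t^2
s = 8*2 + (1/2)*3*2^2
s = 16 + (1/2)*12
s = 16 + 6
s = 22

22 m


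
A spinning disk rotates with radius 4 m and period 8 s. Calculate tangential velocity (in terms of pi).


Given: radius r = 4 m, period T = 8 s
Using v = 2*pi*r / T
v = 2*pi*4 / 8
v = 8*pi / 8
v = 1*pi m/s

1*pi m/s


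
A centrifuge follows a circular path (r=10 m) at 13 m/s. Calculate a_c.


Given: v = 13 m/s, r = 10 m
Using a_c = v^2 / r
a_c = 13^2 / 10
a_c = 169 / 10
a_c = 169/10 m/s^2

169/10 m/s^2


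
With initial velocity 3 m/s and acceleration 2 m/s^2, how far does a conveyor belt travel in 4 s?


Given: v0 = 3 m/s, a = 2 m/s^2, t = 4 s
Using s = v0*t + (1/2)*a*t^2
s = 3*4 + (1/2)*2*4^2
s = 12 + (1/2)*32
s = 12 + 16
s = 28

28 m


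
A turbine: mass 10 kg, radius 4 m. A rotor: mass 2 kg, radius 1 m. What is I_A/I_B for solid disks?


Given: M1=10 kg, R1=4 m, M2=2 kg, R2=1 m
For a disk: I = (1/2)*M*R^2, so I_A/I_B = (M1*R1^2)/(M2*R2^2)
M1*R1^2 = 10*16 = 160
M2*R2^2 = 2*1 = 2
I_A/I_B = 160/2 = 80

80


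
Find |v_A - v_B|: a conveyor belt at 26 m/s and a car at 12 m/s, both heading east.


Given: v_A = 26 m/s east, v_B = 12 m/s east
Both move in the same direction; relative speed = |v_A - v_B|
|26 - 12| = |14|
= 14 m/s

14 m/s


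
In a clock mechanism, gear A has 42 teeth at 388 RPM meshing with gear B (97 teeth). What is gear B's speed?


Given: N1 = 42 teeth, w1 = 388 RPM, N2 = 97 teeth
Using N1*w1 = N2*w2
w2 = N1*w1 / N2
w2 = 42*388 / 97
w2 = 16296 / 97
w2 = 168 RPM

168 RPM


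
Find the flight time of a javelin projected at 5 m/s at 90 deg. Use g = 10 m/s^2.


Given: v0 = 5 m/s, theta = 90 deg, g = 10 m/s^2
sin(90) = 1
Using T = 2*v0*sin(theta) / g
T = 2*5*1 / 10
T = 10 / 10
T = 1 s

1 s


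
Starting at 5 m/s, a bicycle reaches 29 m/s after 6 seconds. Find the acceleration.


Given: initial velocity v0 = 5 m/s, final velocity v = 29 m/s, time t = 6 s
Using a = (v - v0) / t
a = (29 - 5) / 6
a = 24 / 6
a = 4 m/s^2

4 m/s^2


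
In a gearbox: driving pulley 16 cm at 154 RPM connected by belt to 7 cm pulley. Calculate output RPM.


Given: D1 = 16 cm, w1 = 154 RPM, D2 = 7 cm
Using D1*w1 = D2*w2
w2 = D1*w1 / D2
w2 = 16*154 / 7
w2 = 2464 / 7
w2 = 352 RPM

352 RPM


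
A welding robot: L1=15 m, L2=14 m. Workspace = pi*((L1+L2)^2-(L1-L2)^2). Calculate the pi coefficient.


Given: L1 = 15, L2 = 14
(L1+L2)^2 = (29)^2 = 841
(L1-L2)^2 = (1)^2 = 1
Difference = 841 - 1 = 840
This equals 4*L1*L2 = 4*15*14 = 840
Workspace area = 840*pi

840


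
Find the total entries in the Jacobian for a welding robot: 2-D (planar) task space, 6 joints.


Given: task space dimension = 2, joints = 6
Jacobian is a 2 x 6 matrix
Total entries = rows * columns
Total = 2 * 6
Total = 12

12


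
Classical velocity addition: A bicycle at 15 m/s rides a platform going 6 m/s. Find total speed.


Given: object velocity = 15 m/s, platform velocity = 6 m/s (same direction)
Using classical velocity addition: v_total = v_object + v_platform
v_total = 15 + 6
v_total = 21 m/s

21 m/s


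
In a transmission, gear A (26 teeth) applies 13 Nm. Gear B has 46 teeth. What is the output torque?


Given: N1 = 26, N2 = 46, T1 = 13 Nm
Using T2/T1 = N2/N1
T2 = T1 * N2 / N1
T2 = 13 * 46 / 26
T2 = 598 / 26
T2 = 23 Nm

23 Nm


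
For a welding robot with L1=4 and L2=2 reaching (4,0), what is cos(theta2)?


Given: L1 = 4, L2 = 2, target (x, y) = (4, 0)
Using cos(theta2) = (x^2 + y^2 - L1^2 - L2^2) / (2*L1*L2)
x^2 + y^2 = 4^2 + 0 = 16
L1^2 + L2^2 = 16 + 4 = 20
Numerator = 16 - 20 = -4
Denominator = 2*4*2 = 16
cos(theta2) = -4/16 = -1/4

-1/4


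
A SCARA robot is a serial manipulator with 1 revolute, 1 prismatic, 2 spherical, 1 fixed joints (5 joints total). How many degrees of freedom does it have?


Given: serial robot with 1 revolute, 1 prismatic, 2 spherical, 1 fixed joints
DOF contribution per joint type: revolute=1, prismatic=1, spherical=3, fixed=0
DOF = 1*1 + 1*1 + 2*3 + 1*0
DOF = 8

8


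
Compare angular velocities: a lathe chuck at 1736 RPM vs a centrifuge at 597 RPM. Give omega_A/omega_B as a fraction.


Given: RPM_A = 1736, RPM_B = 597
omega = 2*pi*RPM/60, so omega_A/omega_B = RPM_A / RPM_B
omega_A/omega_B = 1736 / 597
omega_A/omega_B = 1736/597

1736/597


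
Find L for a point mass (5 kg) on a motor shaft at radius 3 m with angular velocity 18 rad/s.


Given: m = 5 kg, r = 3 m, omega = 18 rad/s
For a point mass: I = m*r^2
I = 5*3^2 = 5*9 = 45
L = I*omega = 45*18
L = 810 kg*m^2/s

810 kg*m^2/s


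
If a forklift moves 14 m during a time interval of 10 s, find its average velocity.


Given: distance d = 14 m, time t = 10 s
Using v = d / t
v = 14 / 10
v = 7/5 m/s

7/5 m/s


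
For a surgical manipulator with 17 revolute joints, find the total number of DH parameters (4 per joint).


Given: 17 joints, 4 DH parameters per joint (d, theta, a, alpha)
Total DH parameters = number_of_joints * 4
Total = 17 * 4
Total = 68

68


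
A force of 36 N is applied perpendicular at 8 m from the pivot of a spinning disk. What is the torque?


Given: F = 36 N, r = 8 m, angle = 90 deg (perpendicular)
Using tau = F * r * sin(90)
sin(90) = 1
tau = 36 * 8 * 1
tau = 288 Nm

288 Nm


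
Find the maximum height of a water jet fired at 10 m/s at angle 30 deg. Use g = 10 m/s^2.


Given: v0 = 10 m/s, theta = 30 deg, g = 10 m/s^2
sin^2(30) = 1/4
Using H = v0^2 * sin^2(theta) / (2*g)
H = 10^2 * 1/4 / (2*10)
H = 100 * 1/4 / 20
H = 25 / 20
H = 5/4 m

5/4 m


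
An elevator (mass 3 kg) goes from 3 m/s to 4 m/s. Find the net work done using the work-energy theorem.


Given: m = 3 kg, v0 = 3 m/s, v = 4 m/s
Using W = (1/2)*m*(v^2 - v0^2)
v^2 = 4^2 = 16
v0^2 = 3^2 = 9
v^2 - v0^2 = 16 - 9 = 7
W = (1/2)*3*7 = 21/2 J

21/2 J


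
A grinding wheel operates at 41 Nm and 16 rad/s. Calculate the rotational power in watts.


Given: tau = 41 Nm, omega = 16 rad/s
Using P = tau * omega
P = 41 * 16
P = 656 W

656 W


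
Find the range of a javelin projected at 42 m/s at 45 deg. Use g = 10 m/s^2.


Given: v0 = 42 m/s, theta = 45 deg, g = 10 m/s^2
sin(2*45) = sin(90) = 1
Using R = v0^2 * sin(2*theta) / g
R = 42^2 * 1 / 10
R = 1764 / 10
R = 882/5 m

882/5 m


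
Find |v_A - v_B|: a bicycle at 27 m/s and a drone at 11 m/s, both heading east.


Given: v_A = 27 m/s east, v_B = 11 m/s east
Both move in the same direction; relative speed = |v_A - v_B|
|27 - 11| = |16|
= 16 m/s

16 m/s


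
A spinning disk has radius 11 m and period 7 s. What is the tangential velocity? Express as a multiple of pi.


Given: radius r = 11 m, period T = 7 s
Using v = 2*pi*r / T
v = 2*pi*11 / 7
v = 22*pi / 7
v = 22/7*pi m/s

22/7*pi m/s


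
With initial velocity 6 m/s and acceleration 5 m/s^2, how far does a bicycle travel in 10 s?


Given: v0 = 6 m/s, a = 5 m/s^2, t = 10 s
Using s = v0*t + (1/2)*a*t^2
s = 6*10 + (1/2)*5*10^2
s = 60 + (1/2)*500
s = 60 + 250
s = 310

310 m


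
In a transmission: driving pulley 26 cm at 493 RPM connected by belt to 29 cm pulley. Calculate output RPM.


Given: D1 = 26 cm, w1 = 493 RPM, D2 = 29 cm
Using D1*w1 = D2*w2
w2 = D1*w1 / D2
w2 = 26*493 / 29
w2 = 12818 / 29
w2 = 442 RPM

442 RPM


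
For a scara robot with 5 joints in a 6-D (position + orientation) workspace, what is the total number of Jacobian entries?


Given: task space dimension = 6, joints = 5
Jacobian is a 6 x 5 matrix
Total entries = rows * columns
Total = 6 * 5
Total = 30

30


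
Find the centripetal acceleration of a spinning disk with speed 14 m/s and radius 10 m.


Given: v = 14 m/s, r = 10 m
Using a_c = v^2 / r
a_c = 14^2 / 10
a_c = 196 / 10
a_c = 98/5 m/s^2

98/5 m/s^2


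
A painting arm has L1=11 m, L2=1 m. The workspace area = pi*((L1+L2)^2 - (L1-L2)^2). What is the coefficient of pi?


Given: L1 = 11, L2 = 1
(L1+L2)^2 = (12)^2 = 144
(L1-L2)^2 = (10)^2 = 100
Difference = 144 - 100 = 44
This equals 4*L1*L2 = 4*11*1 = 44
Workspace area = 44*pi

44


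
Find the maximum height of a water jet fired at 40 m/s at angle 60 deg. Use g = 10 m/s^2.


Given: v0 = 40 m/s, theta = 60 deg, g = 10 m/s^2
sin^2(60) = 3/4
Using H = v0^2 * sin^2(theta) / (2*g)
H = 40^2 * 3/4 / (2*10)
H = 1600 * 3/4 / 20
H = 1200 / 20
H = 60 m

60 m


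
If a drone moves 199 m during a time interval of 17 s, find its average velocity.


Given: distance d = 199 m, time t = 17 s
Using v = d / t
v = 199 / 17
v = 199/17 m/s

199/17 m/s


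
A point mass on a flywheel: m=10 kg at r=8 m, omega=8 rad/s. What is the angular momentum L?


Given: m = 10 kg, r = 8 m, omega = 8 rad/s
For a point mass: I = m*r^2
I = 10*8^2 = 10*64 = 640
L = I*omega = 640*8
L = 5120 kg*m^2/s

5120 kg*m^2/s


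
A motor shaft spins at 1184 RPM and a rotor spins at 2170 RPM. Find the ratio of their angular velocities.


Given: RPM_A = 1184, RPM_B = 2170
omega = 2*pi*RPM/60, so omega_A/omega_B = RPM_A / RPM_B
omega_A/omega_B = 1184 / 2170
omega_A/omega_B = 592/1085

592/1085


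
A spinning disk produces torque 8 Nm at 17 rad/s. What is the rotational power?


Given: tau = 8 Nm, omega = 17 rad/s
Using P = tau * omega
P = 8 * 17
P = 136 W

136 W


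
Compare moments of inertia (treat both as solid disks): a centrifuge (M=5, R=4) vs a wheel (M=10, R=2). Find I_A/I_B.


Given: M1=5 kg, R1=4 m, M2=10 kg, R2=2 m
For a disk: I = (1/2)*M*R^2, so I_A/I_B = (M1*R1^2)/(M2*R2^2)
M1*R1^2 = 5*16 = 80
M2*R2^2 = 10*4 = 40
I_A/I_B = 80/40 = 2

2


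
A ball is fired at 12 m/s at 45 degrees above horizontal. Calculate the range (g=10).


Given: v0 = 12 m/s, theta = 45 deg, g = 10 m/s^2
sin(2*45) = sin(90) = 1
Using R = v0^2 * sin(2*theta) / g
R = 12^2 * 1 / 10
R = 144 / 10
R = 72/5 m

72/5 m


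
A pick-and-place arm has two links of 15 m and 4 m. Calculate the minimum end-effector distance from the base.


Given: L1 = 15 m, L2 = 4 m
For a 2-link planar arm, min reach = |L1 - L2| (second link folded back)
Min reach = |15 - 4|
Min reach = 11 m

11 m


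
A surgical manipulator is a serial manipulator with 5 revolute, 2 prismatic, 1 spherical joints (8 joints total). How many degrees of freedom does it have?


Given: serial robot with 5 revolute, 2 prismatic, 1 spherical joints
DOF contribution per joint type: revolute=1, prismatic=1, spherical=3, fixed=0
DOF = 5*1 + 2*1 + 1*3
DOF = 10

10


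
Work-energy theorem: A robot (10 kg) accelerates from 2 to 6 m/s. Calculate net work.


Given: m = 10 kg, v0 = 2 m/s, v = 6 m/s
Using W = (1/2)*m*(v^2 - v0^2)
v^2 = 6^2 = 36
v0^2 = 2^2 = 4
v^2 - v0^2 = 36 - 4 = 32
W = (1/2)*10*32 = 160 J

160 J


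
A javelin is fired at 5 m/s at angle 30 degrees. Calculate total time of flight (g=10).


Given: v0 = 5 m/s, theta = 30 deg, g = 10 m/s^2
sin(30) = 1/2
Using T = 2*v0*sin(theta) / g
T = 2*5*1/2 / 10
T = 5 / 10
T = 1/2 s

1/2 s


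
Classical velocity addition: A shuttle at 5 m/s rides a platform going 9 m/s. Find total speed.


Given: object velocity = 5 m/s, platform velocity = 9 m/s (same direction)
Using classical velocity addition: v_total = v_object + v_platform
v_total = 5 + 9
v_total = 14 m/s

14 m/s


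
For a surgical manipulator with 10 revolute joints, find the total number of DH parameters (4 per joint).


Given: 10 joints, 4 DH parameters per joint (d, theta, a, alpha)
Total DH parameters = number_of_joints * 4
Total = 10 * 4
Total = 40

40


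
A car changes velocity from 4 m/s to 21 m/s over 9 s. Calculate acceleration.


Given: initial velocity v0 = 4 m/s, final velocity v = 21 m/s, time t = 9 s
Using a = (v - v0) / t
a = (21 - 4) / 9
a = 17 / 9
a = 17/9 m/s^2

17/9 m/s^2


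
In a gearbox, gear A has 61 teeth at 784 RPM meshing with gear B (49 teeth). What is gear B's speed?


Given: N1 = 61 teeth, w1 = 784 RPM, N2 = 49 teeth
Using N1*w1 = N2*w2
w2 = N1*w1 / N2
w2 = 61*784 / 49
w2 = 47824 / 49
w2 = 976 RPM

976 RPM


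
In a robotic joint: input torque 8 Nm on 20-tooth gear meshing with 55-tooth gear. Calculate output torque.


Given: N1 = 20, N2 = 55, T1 = 8 Nm
Using T2/T1 = N2/N1
T2 = T1 * N2 / N1
T2 = 8 * 55 / 20
T2 = 440 / 20
T2 = 22 Nm

22 Nm


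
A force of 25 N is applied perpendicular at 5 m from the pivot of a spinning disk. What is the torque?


Given: F = 25 N, r = 5 m, angle = 90 deg (perpendicular)
Using tau = F * r * sin(90)
sin(90) = 1
tau = 25 * 5 * 1
tau = 125 Nm

125 Nm


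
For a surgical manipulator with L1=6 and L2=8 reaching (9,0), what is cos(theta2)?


Given: L1 = 6, L2 = 8, target (x, y) = (9, 0)
Using cos(theta2) = (x^2 + y^2 - L1^2 - L2^2) / (2*L1*L2)
x^2 + y^2 = 9^2 + 0 = 81
L1^2 + L2^2 = 36 + 64 = 100
Numerator = 81 - 100 = -19
Denominator = 2*6*8 = 96
cos(theta2) = -19/96 = -19/96

-19/96


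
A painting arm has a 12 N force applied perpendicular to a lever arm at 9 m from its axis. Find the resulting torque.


Given: F = 12 N, r = 9 m, angle = 90 deg (perpendicular)
Using tau = F * r * sin(90)
sin(90) = 1
tau = 12 * 9 * 1
tau = 108 Nm

108 Nm


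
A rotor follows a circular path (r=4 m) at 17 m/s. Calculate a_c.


Given: v = 17 m/s, r = 4 m
Using a_c = v^2 / r
a_c = 17^2 / 4
a_c = 289 / 4
a_c = 289/4 m/s^2

289/4 m/s^2


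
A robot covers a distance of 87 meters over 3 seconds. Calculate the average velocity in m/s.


Given: distance d = 87 m, time t = 3 s
Using v = d / t
v = 87 / 3
v = 29 m/s

29 m/s


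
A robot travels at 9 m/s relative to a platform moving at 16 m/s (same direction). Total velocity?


Given: object velocity = 9 m/s, platform velocity = 16 m/s (same direction)
Using classical velocity addition: v_total = v_object + v_platform
v_total = 9 + 16
v_total = 25 m/s

25 m/s


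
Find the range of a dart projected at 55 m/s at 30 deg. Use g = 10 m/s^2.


Given: v0 = 55 m/s, theta = 30 deg, g = 10 m/s^2
sin(2*30) = sin(60) = sqrt(3)/2
Using R = v0^2 * sin(2*theta) / g
R = 55^2 * (sqrt(3)/2) / 10
R = 3025 * sqrt(3) / 20
R = 605/4*sqrt(3) m

605/4*sqrt(3) m
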